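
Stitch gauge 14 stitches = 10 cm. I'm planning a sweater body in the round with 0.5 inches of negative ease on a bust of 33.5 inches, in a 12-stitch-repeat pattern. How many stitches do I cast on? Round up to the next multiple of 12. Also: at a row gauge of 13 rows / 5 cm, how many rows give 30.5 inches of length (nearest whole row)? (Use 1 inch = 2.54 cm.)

Cast on 120 stitches; work 201 rows.

Finished = 33.5 − 0.5 = 33 inches.
33 inches × 2.54 = 83.82 cm.
14/10 = 1.4 sts per cm; 83.82 × 1.4 = 117.35 sts.
Next multiple of 12 → 120.
30.5 inches = 77.47 cm; × 2.6 = 201.42 → 201 rows.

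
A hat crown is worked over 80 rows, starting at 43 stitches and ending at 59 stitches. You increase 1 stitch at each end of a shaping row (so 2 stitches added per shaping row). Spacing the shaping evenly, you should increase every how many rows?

Stitches to add: |59 − 43| = 16.
Shaping rows needed: 16 / 2 = 8.
80 rows / 8 = every 10 rows.

Increase every 10th row.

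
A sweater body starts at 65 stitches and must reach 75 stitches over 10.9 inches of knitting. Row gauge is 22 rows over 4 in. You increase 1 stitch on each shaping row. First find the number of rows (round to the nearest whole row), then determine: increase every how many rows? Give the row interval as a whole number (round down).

Rows = 10.9 × 5.5 = 60.0 → 60 rows.
Stitches to add: 10 → 10 shaping rows (at 1 st each).
60 / 10 = 6.00 → every 6 rows.

Increase every 6th row.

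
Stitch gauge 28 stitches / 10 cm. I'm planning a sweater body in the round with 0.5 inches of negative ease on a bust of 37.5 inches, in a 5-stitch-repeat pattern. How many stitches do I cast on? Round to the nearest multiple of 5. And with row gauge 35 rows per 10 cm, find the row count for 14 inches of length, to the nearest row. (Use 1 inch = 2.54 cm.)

Finished = 37.5 − 0.5 = 37 inches.
37 inches × 2.54 = 93.98 cm.
28/10 = 2.8 sts per cm; 93.98 × 2.8 = 263.14 sts.
Nearest multiple of 5 → 265.
14 inches = 35.56 cm; × 3.5 = 124.46 → 124 rows.

Cast on 265 stitches; work 124 rows.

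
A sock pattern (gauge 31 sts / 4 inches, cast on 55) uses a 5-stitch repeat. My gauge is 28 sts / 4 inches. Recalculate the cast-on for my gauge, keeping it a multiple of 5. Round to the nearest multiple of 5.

50 stitches.

55 × 28 / 31 = 49.68.
Nearest multiple of 5: 50.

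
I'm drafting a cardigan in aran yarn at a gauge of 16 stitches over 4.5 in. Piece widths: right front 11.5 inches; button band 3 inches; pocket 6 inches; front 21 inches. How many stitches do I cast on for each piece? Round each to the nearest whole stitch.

Rate = 16/4.5 = 3.556 sts per in.
right front: 11.5 × 3.556 = 40.89 → 41.
button band: 3 × 3.556 = 10.67 → 11.
pocket: 6 × 3.556 = 21.33 → 21.
front: 21 × 3.556 = 74.67 → 75.

right front 41; button band 11; pocket 21; front 75.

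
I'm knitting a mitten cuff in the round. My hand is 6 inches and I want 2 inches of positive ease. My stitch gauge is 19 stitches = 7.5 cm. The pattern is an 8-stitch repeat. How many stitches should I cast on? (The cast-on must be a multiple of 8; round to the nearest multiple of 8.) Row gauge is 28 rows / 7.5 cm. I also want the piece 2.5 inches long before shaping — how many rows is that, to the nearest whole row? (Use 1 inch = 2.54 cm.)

Finished = 6 + 2 = 8 inches.
8 inches × 2.54 = 20.32 cm.
19/7.5 = 2.533 sts per cm; 20.32 × 2.533 = 51.48 sts.
Nearest multiple of 8 → 48.
2.5 inches = 6.35 cm; × 3.733 = 23.71 → 24 rows.

Cast on 48 stitches; work 24 rows.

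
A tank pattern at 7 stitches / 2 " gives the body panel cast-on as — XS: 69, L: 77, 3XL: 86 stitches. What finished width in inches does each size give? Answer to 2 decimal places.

XS 19.71 inches; L 22.00 inches; 3XL 24.57 inches.

7/2 = 3.5 sts per in.
XS: 69 / 3.5 = 19.714 → 19.71 in.
L: 77 / 3.5 = 22.000 → 22.00 in.
3XL: 86 / 3.5 = 24.571 → 24.57 in.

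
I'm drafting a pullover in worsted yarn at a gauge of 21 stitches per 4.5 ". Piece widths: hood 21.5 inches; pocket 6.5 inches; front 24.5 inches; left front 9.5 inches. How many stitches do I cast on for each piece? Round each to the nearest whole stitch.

hood 100; pocket 30; front 114; left front 44.

Rate = 21/4.5 = 4.667 sts per in.
hood: 21.5 × 4.667 = 100.33 → 100.
pocket: 6.5 × 4.667 = 30.33 → 30.
front: 24.5 × 4.667 = 114.33 → 114.
left front: 9.5 × 4.667 = 44.33 → 44.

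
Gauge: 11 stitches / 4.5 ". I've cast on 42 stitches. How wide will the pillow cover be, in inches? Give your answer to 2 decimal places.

17.18 inches.

11 stitches / 4.5 inch = 2.444 stitches per inch.
42 / 2.444 = 17.182 inches.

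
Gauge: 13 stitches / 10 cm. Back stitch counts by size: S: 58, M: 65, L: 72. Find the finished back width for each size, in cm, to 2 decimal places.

S 44.62 cm; M 50.00 cm; L 55.38 cm.

13/10 = 1.3 sts per cm.
S: 58 / 1.3 = 44.615 → 44.62 cm.
M: 65 / 1.3 = 50.000 → 50.00 cm.
L: 72 / 1.3 = 55.385 → 55.38 cm.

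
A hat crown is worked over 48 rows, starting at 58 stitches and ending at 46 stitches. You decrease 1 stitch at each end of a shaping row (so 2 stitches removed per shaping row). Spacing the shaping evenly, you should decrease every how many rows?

Decrease every 8th row.

Stitches to remove: |46 − 58| = 12.
Shaping rows needed: 12 / 2 = 6.
48 rows / 6 = every 8 rows.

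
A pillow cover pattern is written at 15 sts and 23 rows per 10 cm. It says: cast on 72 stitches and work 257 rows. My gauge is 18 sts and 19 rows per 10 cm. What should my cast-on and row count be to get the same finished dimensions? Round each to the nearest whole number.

Stitches: 72 × 18/15 = 86.40 → 86.
Rows: 257 × 19/23 = 212.30 → 212.

Cast on 86 stitches; work 212 rows.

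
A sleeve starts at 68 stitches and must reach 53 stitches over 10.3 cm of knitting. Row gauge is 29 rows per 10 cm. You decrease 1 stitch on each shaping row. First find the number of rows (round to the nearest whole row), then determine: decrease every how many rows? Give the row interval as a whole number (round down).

Rows = 10.3 × 2.9 = 29.9 → 30 rows.
Stitches to remove: 15 → 15 shaping rows (at 1 st each).
30 / 15 = 2.00 → every 2 rows.

Decrease every 2nd row.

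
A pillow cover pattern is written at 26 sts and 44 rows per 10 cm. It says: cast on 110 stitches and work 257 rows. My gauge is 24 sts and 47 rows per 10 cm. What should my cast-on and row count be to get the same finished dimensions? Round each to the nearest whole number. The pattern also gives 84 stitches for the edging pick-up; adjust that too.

Cast on 102 stitches; work 275 rows; edging pick-up 78 stitches.

Stitches: 110 × 24/26 = 101.54 → 102.
Rows: 257 × 47/44 = 274.52 → 275.
edging pick-up: 84 × 24/26 = 77.54 → 78.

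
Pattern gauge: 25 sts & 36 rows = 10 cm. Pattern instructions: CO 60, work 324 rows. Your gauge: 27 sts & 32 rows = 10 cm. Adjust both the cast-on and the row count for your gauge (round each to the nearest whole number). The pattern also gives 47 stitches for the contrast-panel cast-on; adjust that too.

Cast on 65 stitches; work 288 rows; contrast-panel cast-on 51 stitches.

Stitches: 60 × 27/25 = 64.80 → 65.
Rows: 324 × 32/36 = 288.00 → 288.
contrast-panel cast-on: 47 × 27/25 = 50.76 → 51.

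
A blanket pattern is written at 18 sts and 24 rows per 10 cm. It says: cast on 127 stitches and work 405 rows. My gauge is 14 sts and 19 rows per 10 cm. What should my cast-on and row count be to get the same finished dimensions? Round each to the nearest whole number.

Cast on 99 stitches; work 321 rows.

Stitches: 127 × 14/18 = 98.78 → 99.
Rows: 405 × 19/24 = 320.62 → 321.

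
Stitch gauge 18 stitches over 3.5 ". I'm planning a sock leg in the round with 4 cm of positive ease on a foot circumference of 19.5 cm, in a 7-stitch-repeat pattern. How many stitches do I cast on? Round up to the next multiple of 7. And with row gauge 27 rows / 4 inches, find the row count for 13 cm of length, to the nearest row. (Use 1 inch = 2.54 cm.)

Finished = 19.5 + 4 = 23.5 cm.
23.5 cm × 1/2.54 = 9.25 inches.
18/3.5 = 5.143 sts per in; 9.25 × 5.143 = 47.58 sts.
Next multiple of 7 → 49.
13 cm = 5.12 inches; × 6.75 = 34.55 → 35 rows.

Cast on 49 stitches; work 35 rows.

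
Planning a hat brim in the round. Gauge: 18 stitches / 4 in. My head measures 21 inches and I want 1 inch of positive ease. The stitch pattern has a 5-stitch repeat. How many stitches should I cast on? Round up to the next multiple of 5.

Cast on 100 stitches.

Finished = 21 + 1 = 22 inches.
18 / 4 = 4.5 sts/in.
22 × 4.5 = 99.00 sts.
Next multiple of 5: 100.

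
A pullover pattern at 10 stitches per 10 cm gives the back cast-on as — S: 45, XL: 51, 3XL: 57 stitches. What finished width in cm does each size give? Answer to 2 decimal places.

S 45.00 cm; XL 51.00 cm; 3XL 57.00 cm.

10/10 = 1 sts per cm.
S: 45 / 1 = 45.000 → 45.00 cm.
XL: 51 / 1 = 51.000 → 51.00 cm.
3XL: 57 / 1 = 57.000 → 57.00 cm.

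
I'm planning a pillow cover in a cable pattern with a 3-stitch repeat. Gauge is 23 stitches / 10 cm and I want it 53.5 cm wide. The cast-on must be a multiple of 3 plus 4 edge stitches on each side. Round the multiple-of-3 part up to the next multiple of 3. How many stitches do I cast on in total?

23 / 10 = 2.3 sts per cm.
53.5 × 2.3 = 123.05 sts.
Less 8 edge sts → 115.05 for the repeat.
Next multiple of 3: 117.
Add back 8 edge sts → 125.

125 stitches.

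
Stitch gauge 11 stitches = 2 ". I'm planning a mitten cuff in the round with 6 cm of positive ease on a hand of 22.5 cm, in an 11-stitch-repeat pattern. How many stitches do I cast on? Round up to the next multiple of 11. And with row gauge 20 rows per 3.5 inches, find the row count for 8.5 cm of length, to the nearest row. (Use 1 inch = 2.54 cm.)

Finished = 22.5 + 6 = 28.5 cm.
28.5 cm × 1/2.54 = 11.22 inches.
11/2 = 5.5 sts per in; 11.22 × 5.5 = 61.71 sts.
Next multiple of 11 → 66.
8.5 cm = 3.35 inches; × 5.714 = 19.12 → 19 rows.

Cast on 66 stitches; work 19 rows.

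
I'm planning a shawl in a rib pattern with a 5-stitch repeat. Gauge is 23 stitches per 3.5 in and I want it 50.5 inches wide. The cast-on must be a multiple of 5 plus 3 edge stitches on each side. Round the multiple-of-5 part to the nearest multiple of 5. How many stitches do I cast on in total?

CO 331 sts.

23 / 3.5 = 6.571 sts per inch.
50.5 × 6.571 = 331.86 sts.
Less 6 edge sts → 325.86 for the repeat.
Nearest multiple of 5: 325.
Add back 6 edge sts → 331.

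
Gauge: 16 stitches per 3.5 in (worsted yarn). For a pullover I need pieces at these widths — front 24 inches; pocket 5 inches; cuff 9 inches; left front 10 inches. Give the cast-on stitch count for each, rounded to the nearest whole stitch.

Rate = 16/3.5 = 4.571 sts per in.
front: 24 × 4.571 = 109.71 → 110.
pocket: 5 × 4.571 = 22.86 → 23.
cuff: 9 × 4.571 = 41.14 → 41.
left front: 10 × 4.571 = 45.71 → 46.

front 110; pocket 23; cuff 41; left front 46.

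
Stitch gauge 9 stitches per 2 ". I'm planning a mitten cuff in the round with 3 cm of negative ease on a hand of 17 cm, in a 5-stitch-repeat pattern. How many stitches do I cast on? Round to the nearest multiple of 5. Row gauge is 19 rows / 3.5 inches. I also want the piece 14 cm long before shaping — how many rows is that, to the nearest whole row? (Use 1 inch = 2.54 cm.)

Cast on 25 stitches; work 30 rows.

Finished = 17 − 3 = 14 cm.
14 cm × 1/2.54 = 5.51 inches.
9/2 = 4.5 sts per in; 5.51 × 4.5 = 24.80 sts.
Nearest multiple of 5 → 25.
14 cm = 5.51 inches; × 5.429 = 29.92 → 30 rows.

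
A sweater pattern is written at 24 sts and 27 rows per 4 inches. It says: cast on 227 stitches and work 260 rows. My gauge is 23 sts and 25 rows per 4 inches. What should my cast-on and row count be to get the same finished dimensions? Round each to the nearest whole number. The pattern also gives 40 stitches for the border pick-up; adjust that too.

Cast on 218 stitches; work 241 rows; border pick-up 38 stitches.

Stitches: 227 × 23/24 = 217.54 → 218.
Rows: 260 × 25/27 = 240.74 → 241.
border pick-up: 40 × 23/24 = 38.33 → 38.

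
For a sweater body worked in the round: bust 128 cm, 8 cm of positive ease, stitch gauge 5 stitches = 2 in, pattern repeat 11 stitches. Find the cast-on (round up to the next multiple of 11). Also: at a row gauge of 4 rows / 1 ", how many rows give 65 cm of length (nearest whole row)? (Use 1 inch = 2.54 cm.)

Cast on 143 stitches; work 102 rows.

Finished = 128 + 8 = 136 cm.
136 cm × 1/2.54 = 53.54 inches.
5/2 = 2.5 sts per in; 53.54 × 2.5 = 133.86 sts.
Next multiple of 11 → 143.
65 cm = 25.59 inches; × 4 = 102.36 → 102 rows.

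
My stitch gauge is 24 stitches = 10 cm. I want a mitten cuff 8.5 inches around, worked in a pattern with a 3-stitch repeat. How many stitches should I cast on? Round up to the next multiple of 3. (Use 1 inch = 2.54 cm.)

8.5 in = 8.5 × 2.54 = 21.59 cm.
24 / 10 = 2.4 sts/cm.
21.59 × 2.4 = 51.82 sts.
→ 54.

Cast on 54 stitches.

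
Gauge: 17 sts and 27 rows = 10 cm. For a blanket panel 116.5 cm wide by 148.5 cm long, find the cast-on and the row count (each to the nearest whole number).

Cast on 198 stitches and work 401 rows.

Stitch gauge = 17/10 = 1.7 sts/cm; 116.5 × 1.7 = 198.05 → 198 sts.
Row gauge = 27/10 = 2.7 rows/cm; 148.5 × 2.7 = 400.95 → 401 rows.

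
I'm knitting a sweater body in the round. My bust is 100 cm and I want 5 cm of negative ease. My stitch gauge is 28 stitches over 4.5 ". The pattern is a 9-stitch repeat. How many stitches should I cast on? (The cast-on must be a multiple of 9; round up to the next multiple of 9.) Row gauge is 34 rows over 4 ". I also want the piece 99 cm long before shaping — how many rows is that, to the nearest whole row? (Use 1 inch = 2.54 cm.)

Finished = 100 − 5 = 95 cm.
95 cm × 1/2.54 = 37.40 inches.
28/4.5 = 6.222 sts per in; 37.40 × 6.222 = 232.72 sts.
Next multiple of 9 → 234.
99 cm = 38.98 inches; × 8.5 = 331.30 → 331 rows.

Cast on 234 stitches; work 331 rows.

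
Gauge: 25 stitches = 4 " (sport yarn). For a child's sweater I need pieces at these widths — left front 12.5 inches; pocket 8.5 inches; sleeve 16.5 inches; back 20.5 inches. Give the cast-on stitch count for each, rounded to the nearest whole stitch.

Rate = 25/4 = 6.25 sts per in.
left front: 12.5 × 6.25 = 78.12 → 78.
pocket: 8.5 × 6.25 = 53.12 → 53.
sleeve: 16.5 × 6.25 = 103.12 → 103.
back: 20.5 × 6.25 = 128.12 → 128.

left front 78; pocket 53; sleeve 103; back 128.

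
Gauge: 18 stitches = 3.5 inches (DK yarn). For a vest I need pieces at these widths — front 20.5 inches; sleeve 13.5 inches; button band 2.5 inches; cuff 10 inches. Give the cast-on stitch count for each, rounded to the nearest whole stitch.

front 105; sleeve 69; button band 13; cuff 51.

Rate = 18/3.5 = 5.143 sts per in.
front: 20.5 × 5.143 = 105.43 → 105.
sleeve: 13.5 × 5.143 = 69.43 → 69.
button band: 2.5 × 5.143 = 12.86 → 13.
cuff: 10 × 5.143 = 51.43 → 51.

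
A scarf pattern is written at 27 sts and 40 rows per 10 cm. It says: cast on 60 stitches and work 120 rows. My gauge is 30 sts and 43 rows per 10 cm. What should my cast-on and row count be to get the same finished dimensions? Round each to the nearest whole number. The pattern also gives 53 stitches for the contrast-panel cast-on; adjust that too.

Cast on 67 stitches; work 129 rows; contrast-panel cast-on 59 stitches.

Stitches: 60 × 30/27 = 66.67 → 67.
Rows: 120 × 43/40 = 129.00 → 129.
contrast-panel cast-on: 53 × 30/27 = 58.89 → 59.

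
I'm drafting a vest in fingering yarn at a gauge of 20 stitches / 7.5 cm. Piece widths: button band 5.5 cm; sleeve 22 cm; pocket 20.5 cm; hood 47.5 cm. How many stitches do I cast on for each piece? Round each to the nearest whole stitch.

Rate = 20/7.5 = 2.667 sts per cm.
button band: 5.5 × 2.667 = 14.67 → 15.
sleeve: 22 × 2.667 = 58.67 → 59.
pocket: 20.5 × 2.667 = 54.67 → 55.
hood: 47.5 × 2.667 = 126.67 → 127.

button band 15; sleeve 59; pocket 55; hood 127.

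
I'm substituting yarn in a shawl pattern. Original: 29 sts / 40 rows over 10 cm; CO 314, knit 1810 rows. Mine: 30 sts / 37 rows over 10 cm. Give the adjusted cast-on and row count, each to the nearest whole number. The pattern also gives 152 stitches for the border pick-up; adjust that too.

Cast on 325 stitches; work 1674 rows; border pick-up 157 stitches.

Stitches: 314 × 30/29 = 324.83 → 325.
Rows: 1810 × 37/40 = 1674.25 → 1674.
border pick-up: 152 × 30/29 = 157.24 → 157.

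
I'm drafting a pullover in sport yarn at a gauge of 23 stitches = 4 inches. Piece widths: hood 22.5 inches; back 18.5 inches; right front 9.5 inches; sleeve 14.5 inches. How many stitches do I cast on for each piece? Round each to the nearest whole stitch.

hood 129; back 106; right front 55; sleeve 83.

Rate = 23/4 = 5.75 sts per in.
hood: 22.5 × 5.75 = 129.38 → 129.
back: 18.5 × 5.75 = 106.38 → 106.
right front: 9.5 × 5.75 = 54.62 → 55.
sleeve: 14.5 × 5.75 = 83.38 → 83.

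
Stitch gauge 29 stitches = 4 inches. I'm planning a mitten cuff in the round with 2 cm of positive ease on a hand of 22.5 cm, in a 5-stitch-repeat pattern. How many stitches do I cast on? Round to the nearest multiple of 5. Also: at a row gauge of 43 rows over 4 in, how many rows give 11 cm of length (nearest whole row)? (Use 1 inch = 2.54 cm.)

Cast on 70 stitches; work 47 rows.

Finished = 22.5 + 2 = 24.5 cm.
24.5 cm × 1/2.54 = 9.65 inches.
29/4 = 7.25 sts per in; 9.65 × 7.25 = 69.93 sts.
Nearest multiple of 5 → 70.
11 cm = 4.33 inches; × 10.75 = 46.56 → 47 rows.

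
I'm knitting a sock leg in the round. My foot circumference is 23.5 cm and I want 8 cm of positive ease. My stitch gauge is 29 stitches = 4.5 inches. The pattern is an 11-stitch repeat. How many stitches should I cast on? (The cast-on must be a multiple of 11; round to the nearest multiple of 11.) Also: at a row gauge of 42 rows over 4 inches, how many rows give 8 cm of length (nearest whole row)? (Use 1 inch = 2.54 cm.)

Finished = 23.5 + 8 = 31.5 cm.
31.5 cm × 1/2.54 = 12.40 inches.
29/4.5 = 6.444 sts per in; 12.40 × 6.444 = 79.92 sts.
Nearest multiple of 11 → 77.
8 cm = 3.15 inches; × 10.5 = 33.07 → 33 rows.

Cast on 77 stitches; work 33 rows.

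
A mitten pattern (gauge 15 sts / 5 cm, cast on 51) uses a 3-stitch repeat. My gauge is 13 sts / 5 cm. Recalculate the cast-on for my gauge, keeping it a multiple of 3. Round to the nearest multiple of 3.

45 stitches.

51 × 13 / 15 = 44.20.
Nearest multiple of 3: 45.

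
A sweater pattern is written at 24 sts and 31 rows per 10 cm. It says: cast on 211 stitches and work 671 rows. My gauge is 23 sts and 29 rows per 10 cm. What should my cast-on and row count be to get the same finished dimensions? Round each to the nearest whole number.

Cast on 202 stitches; work 628 rows.

Stitches: 211 × 23/24 = 202.21 → 202.
Rows: 671 × 29/31 = 627.71 → 628.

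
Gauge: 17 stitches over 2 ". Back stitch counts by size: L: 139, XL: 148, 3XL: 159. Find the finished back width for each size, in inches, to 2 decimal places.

L 16.35 inches; XL 17.41 inches; 3XL 18.71 inches.

17/2 = 8.5 sts per in.
L: 139 / 8.5 = 16.353 → 16.35 in.
XL: 148 / 8.5 = 17.412 → 17.41 in.
3XL: 159 / 8.5 = 18.706 → 18.71 in.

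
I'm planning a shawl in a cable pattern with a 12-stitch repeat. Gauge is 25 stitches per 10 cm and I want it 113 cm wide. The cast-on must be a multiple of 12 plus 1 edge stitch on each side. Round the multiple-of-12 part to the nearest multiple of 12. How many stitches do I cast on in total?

Cast on 278 stitches.

25 / 10 = 2.5 sts per cm.
113 × 2.5 = 282.50 sts.
Less 2 edge sts → 280.50 for the repeat.
Nearest multiple of 12: 276.
Add back 2 edge sts → 278.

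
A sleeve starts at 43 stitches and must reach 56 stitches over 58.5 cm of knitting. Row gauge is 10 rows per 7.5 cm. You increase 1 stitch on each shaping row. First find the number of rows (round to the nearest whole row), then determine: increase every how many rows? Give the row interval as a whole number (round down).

Increase every 6th row.

Rows = 58.5 × 1.333 = 78.0 → 78 rows.
Stitches to add: 13 → 13 shaping rows (at 1 st each).
78 / 13 = 6.00 → every 6 rows.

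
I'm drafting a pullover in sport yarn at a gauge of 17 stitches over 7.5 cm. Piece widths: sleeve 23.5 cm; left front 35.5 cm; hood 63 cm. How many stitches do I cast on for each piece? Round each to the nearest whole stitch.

sleeve 53; left front 80; hood 143.

Rate = 17/7.5 = 2.267 sts per cm.
sleeve: 23.5 × 2.267 = 53.27 → 53.
left front: 35.5 × 2.267 = 80.47 → 80.
hood: 63 × 2.267 = 142.80 → 143.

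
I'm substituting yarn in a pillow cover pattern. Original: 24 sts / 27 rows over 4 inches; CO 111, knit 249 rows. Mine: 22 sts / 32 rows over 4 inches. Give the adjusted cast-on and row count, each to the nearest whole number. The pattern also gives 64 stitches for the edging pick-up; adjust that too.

Cast on 102 stitches; work 295 rows; edging pick-up 59 stitches.

Stitches: 111 × 22/24 = 101.75 → 102.
Rows: 249 × 32/27 = 295.11 → 295.
edging pick-up: 64 × 22/24 = 58.67 → 59.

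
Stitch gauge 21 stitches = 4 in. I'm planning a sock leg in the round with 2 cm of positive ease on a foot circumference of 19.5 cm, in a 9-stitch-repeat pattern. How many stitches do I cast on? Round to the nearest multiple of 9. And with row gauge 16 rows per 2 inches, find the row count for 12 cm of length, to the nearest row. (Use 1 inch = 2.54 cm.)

Cast on 45 stitches; work 38 rows.

Finished = 19.5 + 2 = 21.5 cm.
21.5 cm × 1/2.54 = 8.46 inches.
21/4 = 5.25 sts per in; 8.46 × 5.25 = 44.44 sts.
Nearest multiple of 9 → 45.
12 cm = 4.72 inches; × 8 = 37.80 → 38 rows.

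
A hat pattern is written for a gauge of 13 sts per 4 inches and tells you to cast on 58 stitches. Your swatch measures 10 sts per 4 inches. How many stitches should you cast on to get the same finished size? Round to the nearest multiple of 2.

Scale factor = 10 / 13 = 0.769.
58 × 10 / 13 = 44.62 sts.
→ 44 sts.

Cast on 44 stitches.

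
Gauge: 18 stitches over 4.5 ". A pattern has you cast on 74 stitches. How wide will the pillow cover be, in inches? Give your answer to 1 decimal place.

18.5 inches.

18 stitches / 4.5 inch = 4 stitches per inch.
74 / 4 = 18.50 inches.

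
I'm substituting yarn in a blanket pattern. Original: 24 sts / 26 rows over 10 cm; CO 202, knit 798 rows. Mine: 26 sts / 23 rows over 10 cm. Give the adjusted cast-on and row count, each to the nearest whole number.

Cast on 219 stitches; work 706 rows.

Stitches: 202 × 26/24 = 218.83 → 219.
Rows: 798 × 23/26 = 705.92 → 706.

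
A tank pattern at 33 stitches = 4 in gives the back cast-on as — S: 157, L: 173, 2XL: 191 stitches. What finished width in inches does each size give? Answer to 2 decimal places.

S 19.03 inches; L 20.97 inches; 2XL 23.15 inches.

33/4 = 8.25 sts per in.
S: 157 / 8.25 = 19.030 → 19.03 in.
L: 173 / 8.25 = 20.970 → 20.97 in.
2XL: 191 / 8.25 = 23.152 → 23.15 in.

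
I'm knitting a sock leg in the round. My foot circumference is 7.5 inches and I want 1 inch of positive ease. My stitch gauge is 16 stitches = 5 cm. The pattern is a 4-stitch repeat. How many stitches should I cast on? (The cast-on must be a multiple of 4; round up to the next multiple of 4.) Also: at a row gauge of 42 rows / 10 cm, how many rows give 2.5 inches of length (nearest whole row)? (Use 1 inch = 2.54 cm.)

Cast on 72 stitches; work 27 rows.

Finished = 7.5 + 1 = 8.5 inches.
8.5 inches × 2.54 = 21.59 cm.
16/5 = 3.2 sts per cm; 21.59 × 3.2 = 69.09 sts.
Next multiple of 4 → 72.
2.5 inches = 6.35 cm; × 4.2 = 26.67 → 27 rows.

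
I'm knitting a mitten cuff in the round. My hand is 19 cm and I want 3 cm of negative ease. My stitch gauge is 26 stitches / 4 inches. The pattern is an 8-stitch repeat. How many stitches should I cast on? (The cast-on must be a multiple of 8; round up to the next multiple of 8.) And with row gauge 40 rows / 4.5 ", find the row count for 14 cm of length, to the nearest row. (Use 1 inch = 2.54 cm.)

Cast on 48 stitches; work 49 rows.

Finished = 19 − 3 = 16 cm.
16 cm × 1/2.54 = 6.30 inches.
26/4 = 6.5 sts per in; 6.30 × 6.5 = 40.94 sts.
Next multiple of 8 → 48.
14 cm = 5.51 inches; × 8.889 = 48.99 → 49 rows.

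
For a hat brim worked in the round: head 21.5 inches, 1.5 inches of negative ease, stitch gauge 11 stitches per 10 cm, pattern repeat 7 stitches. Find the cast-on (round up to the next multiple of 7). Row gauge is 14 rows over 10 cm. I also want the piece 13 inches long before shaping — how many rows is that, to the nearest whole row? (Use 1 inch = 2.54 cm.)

Cast on 56 stitches; work 46 rows.

Finished = 21.5 − 1.5 = 20 inches.
20 inches × 2.54 = 50.80 cm.
11/10 = 1.1 sts per cm; 50.80 × 1.1 = 55.88 sts.
Next multiple of 7 → 56.
13 inches = 33.02 cm; × 1.4 = 46.23 → 46 rows.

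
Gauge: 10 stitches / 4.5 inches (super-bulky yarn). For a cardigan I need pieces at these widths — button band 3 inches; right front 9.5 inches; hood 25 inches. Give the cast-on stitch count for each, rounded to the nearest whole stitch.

button band 7; right front 21; hood 56.

Rate = 10/4.5 = 2.222 sts per in.
button band: 3 × 2.222 = 6.67 → 7.
right front: 9.5 × 2.222 = 21.11 → 21.
hood: 25 × 2.222 = 55.56 → 56.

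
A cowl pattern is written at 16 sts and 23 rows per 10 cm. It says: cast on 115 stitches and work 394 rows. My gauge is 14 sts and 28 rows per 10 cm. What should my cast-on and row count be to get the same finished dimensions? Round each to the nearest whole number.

Stitches: 115 × 14/16 = 100.62 → 101.
Rows: 394 × 28/23 = 479.65 → 480.

Cast on 101 stitches; work 480 rows.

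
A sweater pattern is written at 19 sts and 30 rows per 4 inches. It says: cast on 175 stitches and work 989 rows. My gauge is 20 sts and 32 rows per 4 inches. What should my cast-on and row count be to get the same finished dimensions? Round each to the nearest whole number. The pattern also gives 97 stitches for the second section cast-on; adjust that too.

Cast on 184 stitches; work 1055 rows; second section cast-on 102 stitches.

Stitches: 175 × 20/19 = 184.21 → 184.
Rows: 989 × 32/30 = 1054.93 → 1055.
second section cast-on: 97 × 20/19 = 102.11 → 102.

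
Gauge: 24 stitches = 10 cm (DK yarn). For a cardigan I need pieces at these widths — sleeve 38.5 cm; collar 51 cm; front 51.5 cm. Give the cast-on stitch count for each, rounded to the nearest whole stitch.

Rate = 24/10 = 2.4 sts per cm.
sleeve: 38.5 × 2.4 = 92.40 → 92.
collar: 51 × 2.4 = 122.40 → 122.
front: 51.5 × 2.4 = 123.60 → 124.

sleeve 92; collar 122; front 124.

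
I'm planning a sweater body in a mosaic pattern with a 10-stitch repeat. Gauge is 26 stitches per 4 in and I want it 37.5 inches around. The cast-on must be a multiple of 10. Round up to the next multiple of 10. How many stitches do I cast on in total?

Cast on 250 stitches.

26 / 4 = 6.5 sts per inch.
37.5 × 6.5 = 243.75 sts.
Next multiple of 10: 250.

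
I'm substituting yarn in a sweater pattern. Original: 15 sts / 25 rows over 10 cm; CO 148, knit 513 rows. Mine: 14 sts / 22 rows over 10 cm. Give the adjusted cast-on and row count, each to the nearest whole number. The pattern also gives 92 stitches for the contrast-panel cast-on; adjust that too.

Stitches: 148 × 14/15 = 138.13 → 138.
Rows: 513 × 22/25 = 451.44 → 451.
contrast-panel cast-on: 92 × 14/15 = 85.87 → 86.

Cast on 138 stitches; work 451 rows; contrast-panel cast-on 86 stitches.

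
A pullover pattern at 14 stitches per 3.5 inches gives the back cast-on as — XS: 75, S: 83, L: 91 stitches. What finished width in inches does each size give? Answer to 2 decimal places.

14/3.5 = 4 sts per in.
XS: 75 / 4 = 18.750 → 18.75 in.
S: 83 / 4 = 20.750 → 20.75 in.
L: 91 / 4 = 22.750 → 22.75 in.

XS 18.75 inches; S 20.75 inches; L 22.75 inches.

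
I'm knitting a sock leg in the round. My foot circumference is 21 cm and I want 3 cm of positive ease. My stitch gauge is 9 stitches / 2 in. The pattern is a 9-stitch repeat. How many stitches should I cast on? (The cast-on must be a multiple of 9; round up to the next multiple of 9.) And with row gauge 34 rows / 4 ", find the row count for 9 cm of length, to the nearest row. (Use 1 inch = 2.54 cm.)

Finished = 21 + 3 = 24 cm.
24 cm × 1/2.54 = 9.45 inches.
9/2 = 4.5 sts per in; 9.45 × 4.5 = 42.52 sts.
Next multiple of 9 → 45.
9 cm = 3.54 inches; × 8.5 = 30.12 → 30 rows.

Cast on 45 stitches; work 30 rows.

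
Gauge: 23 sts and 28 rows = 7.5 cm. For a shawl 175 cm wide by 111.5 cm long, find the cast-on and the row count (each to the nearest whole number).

Stitch gauge = 23/7.5 = 3.067 sts/cm; 175 × 3.067 = 536.67 → 537 sts.
Row gauge = 28/7.5 = 3.733 rows/cm; 111.5 × 3.733 = 416.27 → 416 rows.

Cast on 537 stitches and work 416 rows.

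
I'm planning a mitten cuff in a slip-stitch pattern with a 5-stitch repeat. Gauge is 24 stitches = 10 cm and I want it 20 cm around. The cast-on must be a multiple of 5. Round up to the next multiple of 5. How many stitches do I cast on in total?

24 / 10 = 2.4 sts per cm.
20 × 2.4 = 48.00 sts.
Next multiple of 5: 50.

Cast on 50 stitches.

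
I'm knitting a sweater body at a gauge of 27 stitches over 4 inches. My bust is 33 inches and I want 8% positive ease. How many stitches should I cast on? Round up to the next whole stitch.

Cast on 241 stitches.

Finished = 33 × 1.08 = 35.64 in.
27 / 4 = 6.75 sts per inch.
35.64 × 6.75 = 240.57 sts.
→ 241 sts.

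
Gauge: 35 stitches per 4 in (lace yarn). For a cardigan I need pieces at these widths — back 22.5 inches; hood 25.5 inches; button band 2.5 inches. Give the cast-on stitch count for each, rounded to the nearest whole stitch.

Rate = 35/4 = 8.75 sts per in.
back: 22.5 × 8.75 = 196.88 → 197.
hood: 25.5 × 8.75 = 223.12 → 223.
button band: 2.5 × 8.75 = 21.88 → 22.

back 197; hood 223; button band 22.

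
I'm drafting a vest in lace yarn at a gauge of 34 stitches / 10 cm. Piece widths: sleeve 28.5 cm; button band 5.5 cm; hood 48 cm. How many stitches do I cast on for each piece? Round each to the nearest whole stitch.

sleeve 97; button band 19; hood 163.

Rate = 34/10 = 3.4 sts per cm.
sleeve: 28.5 × 3.4 = 96.90 → 97.
button band: 5.5 × 3.4 = 18.70 → 19.
hood: 48 × 3.4 = 163.20 → 163.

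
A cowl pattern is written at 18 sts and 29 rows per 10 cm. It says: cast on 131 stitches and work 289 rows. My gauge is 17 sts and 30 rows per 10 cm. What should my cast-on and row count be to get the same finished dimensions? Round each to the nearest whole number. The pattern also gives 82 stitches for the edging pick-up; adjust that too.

Cast on 124 stitches; work 299 rows; edging pick-up 77 stitches.

Stitches: 131 × 17/18 = 123.72 → 124.
Rows: 289 × 30/29 = 298.97 → 299.
edging pick-up: 82 × 17/18 = 77.44 → 77.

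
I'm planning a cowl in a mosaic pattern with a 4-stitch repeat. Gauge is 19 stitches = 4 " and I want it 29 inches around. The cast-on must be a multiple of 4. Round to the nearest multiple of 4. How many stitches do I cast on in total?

19 / 4 = 4.75 sts per inch.
29 × 4.75 = 137.75 sts.
Nearest multiple of 4: 136.

CO 136 sts.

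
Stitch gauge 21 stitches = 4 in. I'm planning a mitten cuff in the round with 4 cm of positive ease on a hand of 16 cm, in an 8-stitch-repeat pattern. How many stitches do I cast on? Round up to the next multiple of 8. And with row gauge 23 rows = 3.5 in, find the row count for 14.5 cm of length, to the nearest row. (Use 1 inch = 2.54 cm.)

Cast on 48 stitches; work 38 rows.

Finished = 16 + 4 = 20 cm.
20 cm × 1/2.54 = 7.87 inches.
21/4 = 5.25 sts per in; 7.87 × 5.25 = 41.34 sts.
Next multiple of 8 → 48.
14.5 cm = 5.71 inches; × 6.571 = 37.51 → 38 rows.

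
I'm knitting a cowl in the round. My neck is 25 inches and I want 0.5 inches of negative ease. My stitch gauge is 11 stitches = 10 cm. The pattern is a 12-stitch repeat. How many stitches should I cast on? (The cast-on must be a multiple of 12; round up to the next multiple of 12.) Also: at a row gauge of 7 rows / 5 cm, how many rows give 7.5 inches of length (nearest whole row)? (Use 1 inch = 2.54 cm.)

Finished = 25 − 0.5 = 24.5 inches.
24.5 inches × 2.54 = 62.23 cm.
11/10 = 1.1 sts per cm; 62.23 × 1.1 = 68.45 sts.
Next multiple of 12 → 72.
7.5 inches = 19.05 cm; × 1.4 = 26.67 → 27 rows.

Cast on 72 stitches; work 27 rows.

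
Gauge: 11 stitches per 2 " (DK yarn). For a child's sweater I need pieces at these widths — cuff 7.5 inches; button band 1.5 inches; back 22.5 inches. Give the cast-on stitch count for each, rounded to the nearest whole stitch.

cuff 41; button band 8; back 124.

Rate = 11/2 = 5.5 sts per in.
cuff: 7.5 × 5.5 = 41.25 → 41.
button band: 1.5 × 5.5 = 8.25 → 8.
back: 22.5 × 5.5 = 123.75 → 124.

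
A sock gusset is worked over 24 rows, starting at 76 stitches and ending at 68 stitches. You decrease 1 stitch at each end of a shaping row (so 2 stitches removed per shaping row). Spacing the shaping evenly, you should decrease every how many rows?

Decrease every 6th row.

Stitches to remove: |68 − 76| = 8.
Shaping rows needed: 8 / 2 = 4.
24 rows / 4 = every 6 rows.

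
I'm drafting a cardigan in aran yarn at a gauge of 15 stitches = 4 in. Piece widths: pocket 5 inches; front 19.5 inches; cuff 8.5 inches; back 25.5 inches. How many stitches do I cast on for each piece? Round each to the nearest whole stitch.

Rate = 15/4 = 3.75 sts per in.
pocket: 5 × 3.75 = 18.75 → 19.
front: 19.5 × 3.75 = 73.12 → 73.
cuff: 8.5 × 3.75 = 31.88 → 32.
back: 25.5 × 3.75 = 95.62 → 96.

pocket 19; front 73; cuff 32; back 96.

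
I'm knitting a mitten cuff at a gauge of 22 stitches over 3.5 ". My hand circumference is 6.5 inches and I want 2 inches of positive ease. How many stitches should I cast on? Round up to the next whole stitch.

Finished = 6.5 + 2 = 8.5 in.
22 / 3.5 = 6.286 sts per inch.
8.50 × 6.286 = 53.43 sts.
→ 54 sts.

54 stitches.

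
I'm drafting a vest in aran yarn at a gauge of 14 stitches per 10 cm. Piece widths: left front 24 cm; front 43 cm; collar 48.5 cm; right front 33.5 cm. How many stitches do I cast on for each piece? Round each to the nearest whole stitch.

left front 34; front 60; collar 68; right front 47.

Rate = 14/10 = 1.4 sts per cm.
left front: 24 × 1.4 = 33.60 → 34.
front: 43 × 1.4 = 60.20 → 60.
collar: 48.5 × 1.4 = 67.90 → 68.
right front: 33.5 × 1.4 = 46.90 → 47.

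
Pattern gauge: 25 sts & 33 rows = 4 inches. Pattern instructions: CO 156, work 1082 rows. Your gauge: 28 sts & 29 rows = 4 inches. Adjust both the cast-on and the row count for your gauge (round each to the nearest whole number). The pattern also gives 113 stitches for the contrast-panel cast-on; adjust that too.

Cast on 175 stitches; work 951 rows; contrast-panel cast-on 127 stitches.

Stitches: 156 × 28/25 = 174.72 → 175.
Rows: 1082 × 29/33 = 950.85 → 951.
contrast-panel cast-on: 113 × 28/25 = 126.56 → 127.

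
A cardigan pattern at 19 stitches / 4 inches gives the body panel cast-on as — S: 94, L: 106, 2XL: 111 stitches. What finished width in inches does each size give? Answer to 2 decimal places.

19/4 = 4.75 sts per in.
S: 94 / 4.75 = 19.789 → 19.79 in.
L: 106 / 4.75 = 22.316 → 22.32 in.
2XL: 111 / 4.75 = 23.368 → 23.37 in.

S 19.79 inches; L 22.32 inches; 2XL 23.37 inches.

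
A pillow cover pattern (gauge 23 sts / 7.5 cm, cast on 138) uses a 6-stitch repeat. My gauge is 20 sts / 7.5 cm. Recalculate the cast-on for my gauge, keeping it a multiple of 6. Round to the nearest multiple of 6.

138 × 20 / 23 = 120.00.
Nearest multiple of 6: 120.

120 stitches.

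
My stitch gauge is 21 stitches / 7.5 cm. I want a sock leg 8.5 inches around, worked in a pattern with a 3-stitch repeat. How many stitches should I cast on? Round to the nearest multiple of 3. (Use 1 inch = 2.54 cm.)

8.5 in = 8.5 × 2.54 = 21.59 cm.
21 / 7.5 = 2.8 sts/cm.
21.59 × 2.8 = 60.45 sts.
→ 60.

Cast on 60 stitches.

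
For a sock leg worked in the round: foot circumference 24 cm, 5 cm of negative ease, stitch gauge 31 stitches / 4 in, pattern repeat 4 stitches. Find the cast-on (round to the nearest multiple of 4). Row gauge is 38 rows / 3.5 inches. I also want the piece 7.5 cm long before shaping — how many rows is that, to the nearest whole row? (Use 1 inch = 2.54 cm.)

Cast on 56 stitches; work 32 rows.

Finished = 24 − 5 = 19 cm.
19 cm × 1/2.54 = 7.48 inches.
31/4 = 7.75 sts per in; 7.48 × 7.75 = 57.97 sts.
Nearest multiple of 4 → 56.
7.5 cm = 2.95 inches; × 10.857 = 32.06 → 32 rows.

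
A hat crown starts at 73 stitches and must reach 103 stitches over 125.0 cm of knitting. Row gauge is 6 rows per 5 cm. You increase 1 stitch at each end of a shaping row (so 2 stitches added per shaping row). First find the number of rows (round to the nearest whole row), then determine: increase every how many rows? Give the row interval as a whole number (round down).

Rows = 125.0 × 1.2 = 150.0 → 150 rows.
Stitches to add: 30 → 15 shaping rows (at 2 st each).
150 / 15 = 10.00 → every 10 rows.

Increase every 10th row.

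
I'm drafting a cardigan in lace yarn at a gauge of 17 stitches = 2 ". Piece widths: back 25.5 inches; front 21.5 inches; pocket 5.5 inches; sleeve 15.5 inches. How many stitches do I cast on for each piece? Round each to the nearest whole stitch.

Rate = 17/2 = 8.5 sts per in.
back: 25.5 × 8.5 = 216.75 → 217.
front: 21.5 × 8.5 = 182.75 → 183.
pocket: 5.5 × 8.5 = 46.75 → 47.
sleeve: 15.5 × 8.5 = 131.75 → 132.

back 217; front 183; pocket 47; sleeve 132.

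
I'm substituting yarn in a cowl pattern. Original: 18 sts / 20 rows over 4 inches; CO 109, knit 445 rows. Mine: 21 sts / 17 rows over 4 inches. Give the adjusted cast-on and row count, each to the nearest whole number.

Cast on 127 stitches; work 378 rows.

Stitches: 109 × 21/18 = 127.17 → 127.
Rows: 445 × 17/20 = 378.25 → 378.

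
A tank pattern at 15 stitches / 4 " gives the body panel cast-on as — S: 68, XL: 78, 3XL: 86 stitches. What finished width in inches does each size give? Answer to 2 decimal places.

15/4 = 3.75 sts per in.
S: 68 / 3.75 = 18.133 → 18.13 in.
XL: 78 / 3.75 = 20.800 → 20.80 in.
3XL: 86 / 3.75 = 22.933 → 22.93 in.

S 18.13 inches; XL 20.80 inches; 3XL 22.93 inches.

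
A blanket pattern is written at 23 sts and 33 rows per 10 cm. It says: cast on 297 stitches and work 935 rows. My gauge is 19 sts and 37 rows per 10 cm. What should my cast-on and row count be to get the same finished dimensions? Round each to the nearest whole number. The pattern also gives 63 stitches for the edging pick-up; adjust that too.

Stitches: 297 × 19/23 = 245.35 → 245.
Rows: 935 × 37/33 = 1048.33 → 1048.
edging pick-up: 63 × 19/23 = 52.04 → 52.

Cast on 245 stitches; work 1048 rows; edging pick-up 52 stitches.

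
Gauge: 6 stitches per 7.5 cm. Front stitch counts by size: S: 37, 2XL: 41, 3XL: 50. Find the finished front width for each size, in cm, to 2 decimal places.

6/7.5 = 0.8 sts per cm.
S: 37 / 0.8 = 46.250 → 46.25 cm.
2XL: 41 / 0.8 = 51.250 → 51.25 cm.
3XL: 50 / 0.8 = 62.500 → 62.50 cm.

S 46.25 cm; 2XL 51.25 cm; 3XL 62.50 cm.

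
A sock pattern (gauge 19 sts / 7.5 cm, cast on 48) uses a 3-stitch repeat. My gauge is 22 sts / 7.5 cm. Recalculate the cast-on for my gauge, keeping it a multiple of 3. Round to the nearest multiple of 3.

Cast on 57 stitches.

48 × 22 / 19 = 55.58.
Nearest multiple of 3: 57.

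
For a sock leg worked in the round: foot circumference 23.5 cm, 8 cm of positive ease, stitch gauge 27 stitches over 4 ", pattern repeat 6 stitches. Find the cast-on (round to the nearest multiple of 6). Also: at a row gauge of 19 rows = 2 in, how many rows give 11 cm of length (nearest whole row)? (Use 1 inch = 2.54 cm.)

Cast on 84 stitches; work 41 rows.

Finished = 23.5 + 8 = 31.5 cm.
31.5 cm × 1/2.54 = 12.40 inches.
27/4 = 6.75 sts per in; 12.40 × 6.75 = 83.71 sts.
Nearest multiple of 6 → 84.
11 cm = 4.33 inches; × 9.5 = 41.14 → 41 rows.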